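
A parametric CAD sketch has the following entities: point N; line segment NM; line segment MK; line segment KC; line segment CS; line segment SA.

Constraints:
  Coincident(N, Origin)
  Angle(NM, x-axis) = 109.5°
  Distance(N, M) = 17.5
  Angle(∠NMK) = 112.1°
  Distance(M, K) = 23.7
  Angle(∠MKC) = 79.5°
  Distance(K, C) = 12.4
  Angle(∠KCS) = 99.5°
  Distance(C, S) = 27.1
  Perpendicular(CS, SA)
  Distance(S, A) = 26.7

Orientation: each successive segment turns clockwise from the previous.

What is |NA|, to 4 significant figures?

31.22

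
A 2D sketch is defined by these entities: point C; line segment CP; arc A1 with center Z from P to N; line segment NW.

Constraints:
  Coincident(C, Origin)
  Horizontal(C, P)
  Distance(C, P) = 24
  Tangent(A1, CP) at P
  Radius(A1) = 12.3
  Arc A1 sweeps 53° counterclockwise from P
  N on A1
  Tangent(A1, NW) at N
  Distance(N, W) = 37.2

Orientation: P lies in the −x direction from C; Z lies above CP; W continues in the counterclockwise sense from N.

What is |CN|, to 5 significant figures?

14.999

A1 meets CP tangentially, so ZP is at right angles to CP, so Z = P + (0, 12.3) = (-24.000, 12.300). On A1, P sits at bearing -90° from Z; a 53° counterclockwise sweep puts N at bearing -37°, so N = Z + 12.3·(cos -37°, sin -37°) = (-14.177, 4.8977). Then |CN| = |N − C| = 14.999.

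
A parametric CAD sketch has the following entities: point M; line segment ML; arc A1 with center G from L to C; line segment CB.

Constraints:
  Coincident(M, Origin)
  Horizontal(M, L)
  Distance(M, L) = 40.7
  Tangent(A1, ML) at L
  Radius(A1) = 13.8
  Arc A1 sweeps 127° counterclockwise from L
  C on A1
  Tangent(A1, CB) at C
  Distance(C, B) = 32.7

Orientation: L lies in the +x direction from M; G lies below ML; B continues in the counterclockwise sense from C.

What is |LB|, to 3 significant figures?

49.0

On A1, L sits at bearing 90° from G; a 127° counterclockwise sweep puts C at bearing 217°, so C = G + 13.8·(cos 217°, sin 217°) = (29.7, -22.1). The tangent condition forces GC to be normal to CB, so CB runs along (−sin 217°, cos 217°); with |CB| = 32.7, B = (49.4, -48.2). Then |LB| = |B − L| = 49.0.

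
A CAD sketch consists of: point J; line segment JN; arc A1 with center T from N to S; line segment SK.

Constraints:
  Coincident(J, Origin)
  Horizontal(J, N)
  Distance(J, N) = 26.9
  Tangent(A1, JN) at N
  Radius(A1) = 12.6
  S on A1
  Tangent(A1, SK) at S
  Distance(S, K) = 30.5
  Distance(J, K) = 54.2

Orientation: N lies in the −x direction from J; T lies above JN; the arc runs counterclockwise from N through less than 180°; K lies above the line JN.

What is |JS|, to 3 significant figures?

24.1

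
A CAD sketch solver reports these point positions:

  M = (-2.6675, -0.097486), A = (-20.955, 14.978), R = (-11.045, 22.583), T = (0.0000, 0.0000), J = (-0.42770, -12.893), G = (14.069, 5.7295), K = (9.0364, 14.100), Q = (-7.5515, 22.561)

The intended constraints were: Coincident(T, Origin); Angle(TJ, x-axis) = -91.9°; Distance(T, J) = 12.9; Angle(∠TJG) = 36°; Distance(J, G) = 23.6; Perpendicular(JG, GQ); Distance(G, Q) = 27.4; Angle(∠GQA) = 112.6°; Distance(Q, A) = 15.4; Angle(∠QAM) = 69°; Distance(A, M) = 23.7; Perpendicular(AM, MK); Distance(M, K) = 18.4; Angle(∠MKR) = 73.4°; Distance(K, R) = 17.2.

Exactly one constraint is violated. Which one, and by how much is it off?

Distance(K, R) = 17.2 — off by 4.60.

T = (0.00, 0.00) ✓; TJ at -91.90° ✓; |TJ| = 12.90 ✓; ∠TJG = 36.00° ✓; |JG| = 23.60 ✓; ∠(JG, GQ) = 90.00° ✓; |GQ| = 27.40 ✓; ∠GQA = 112.6° ✓; |QA| = 15.40 ✓; ∠QAM = 69.00° ✓; |AM| = 23.70 ✓; ∠(AM, MK) = 90.00° ✓; |MK| = 18.40 ✓; ∠MKR = 73.40° ✓; |KR| = 21.80 ✗.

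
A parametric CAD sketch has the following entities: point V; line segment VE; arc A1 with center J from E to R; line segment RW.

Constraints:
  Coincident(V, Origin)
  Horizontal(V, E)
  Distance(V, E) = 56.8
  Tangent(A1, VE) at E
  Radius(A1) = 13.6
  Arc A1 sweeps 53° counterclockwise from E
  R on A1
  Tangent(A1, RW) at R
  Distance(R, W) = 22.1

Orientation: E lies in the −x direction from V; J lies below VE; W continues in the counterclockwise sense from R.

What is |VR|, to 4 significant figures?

67.88

V is at the origin; VE is horizontal with |VE| = 56.8 and E on the −x side, so E = (-56.80, 0.000). Since A1 is tangent to VE there, JE ⟂ VE, so J = E + (0, -13.6) = (-56.80, -13.60). On A1, E sits at bearing 90° from J; a 53° counterclockwise sweep puts R at bearing 143°, so R = J + 13.6·(cos 143°, sin 143°) = (-67.66, -5.415). Then |VR| = |R − V| = 67.88.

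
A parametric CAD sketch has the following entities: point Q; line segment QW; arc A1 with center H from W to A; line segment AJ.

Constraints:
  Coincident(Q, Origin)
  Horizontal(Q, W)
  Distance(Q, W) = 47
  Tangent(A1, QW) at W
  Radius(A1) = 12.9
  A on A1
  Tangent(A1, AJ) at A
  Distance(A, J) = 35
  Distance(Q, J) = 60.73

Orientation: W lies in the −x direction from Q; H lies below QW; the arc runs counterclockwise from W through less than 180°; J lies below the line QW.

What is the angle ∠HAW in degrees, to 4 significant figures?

26.59°

Checks: ∠(HW, WQ) = 90.00° ✓; |HW| = 12.90 ✓; |HA| = 12.90 ✓; ∠(HA, AJ) = 90.00° ✓; |AJ| = 35.00 ✓; |QJ| = 60.73 ✓.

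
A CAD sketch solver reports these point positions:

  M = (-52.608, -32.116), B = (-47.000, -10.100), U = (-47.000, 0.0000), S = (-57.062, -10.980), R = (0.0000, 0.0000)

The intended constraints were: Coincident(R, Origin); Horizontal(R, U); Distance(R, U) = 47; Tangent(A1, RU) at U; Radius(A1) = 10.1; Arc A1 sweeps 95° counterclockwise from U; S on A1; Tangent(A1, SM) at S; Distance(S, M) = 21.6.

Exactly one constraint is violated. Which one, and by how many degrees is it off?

Tangent(A1, SM) at S — off by 6.90°.

R = (0.00, 0.00) ✓; R.y = 0.00, U.y = 0.00 ✓; |RU| = 47.00 ✓; ∠(BU, UR) = 90.00° ✓; |BU| = 10.10 ✓; bearing(B→S) − bearing(B→U) = 95.00° ✓; |BS| = 10.10 ✓; ∠(BS, SM) = 83.10° ✗; |SM| = 21.60 ✓.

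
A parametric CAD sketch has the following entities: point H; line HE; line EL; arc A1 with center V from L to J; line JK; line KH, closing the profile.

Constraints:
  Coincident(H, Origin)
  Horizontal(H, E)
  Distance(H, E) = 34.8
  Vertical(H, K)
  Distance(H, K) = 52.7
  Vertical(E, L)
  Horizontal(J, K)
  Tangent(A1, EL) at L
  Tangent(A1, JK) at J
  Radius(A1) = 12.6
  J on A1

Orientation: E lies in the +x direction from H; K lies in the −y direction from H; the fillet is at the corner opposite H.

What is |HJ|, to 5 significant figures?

57.185

H is at the origin; HE is horizontal with |HE| = 34.8 and E on the +x side, so E = (34.800, 0.0000). HK is vertical with |HK| = 52.7 and K on the −y side, so K = (0.0000, -52.700). The virtual corner opposite H is at (34.800, -52.700). Since A1 is tangent to EL there, VL ⟂ EL and since A1 is tangent to JK there, VJ ⟂ JK, with radius 12.6, so the center V sits 12.6 in from both sides at V = (22.200, -40.100). That places the tangent points at L = (34.800, -40.100) on EL and J = (22.200, -52.700) on JK. Then |HJ| = |J − H| = 57.185.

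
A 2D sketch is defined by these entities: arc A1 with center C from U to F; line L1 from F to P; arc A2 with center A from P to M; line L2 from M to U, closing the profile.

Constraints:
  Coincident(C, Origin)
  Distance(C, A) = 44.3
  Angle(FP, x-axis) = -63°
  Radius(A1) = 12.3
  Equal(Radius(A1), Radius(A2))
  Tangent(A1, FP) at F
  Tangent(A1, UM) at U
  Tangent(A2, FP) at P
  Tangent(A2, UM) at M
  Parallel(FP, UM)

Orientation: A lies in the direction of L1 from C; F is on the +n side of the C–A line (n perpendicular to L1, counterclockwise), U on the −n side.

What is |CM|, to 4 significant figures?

45.98

The slot axis is L1's direction at -63.0°, so u = (cos -63.0°, sin -63.0°) = (0.4540, -0.8910) and n = (−sin -63.0°, cos -63.0°) = (0.8910, 0.4540). C is at the origin and A lies 44.3 along u from C, so A = 44.3·u = (20.11, -39.47). Tangency of A1 to both parallel lines with radius 12.3 puts F and U at C ± 12.3·n: F = (10.96, 5.584), U = (-10.96, -5.584). Equal radii place P and M the same way about A: P = A + 12.3·n = (31.07, -33.89), M = A − 12.3·n = (9.152, -45.06). Then |CM| = |M − C| = 45.98.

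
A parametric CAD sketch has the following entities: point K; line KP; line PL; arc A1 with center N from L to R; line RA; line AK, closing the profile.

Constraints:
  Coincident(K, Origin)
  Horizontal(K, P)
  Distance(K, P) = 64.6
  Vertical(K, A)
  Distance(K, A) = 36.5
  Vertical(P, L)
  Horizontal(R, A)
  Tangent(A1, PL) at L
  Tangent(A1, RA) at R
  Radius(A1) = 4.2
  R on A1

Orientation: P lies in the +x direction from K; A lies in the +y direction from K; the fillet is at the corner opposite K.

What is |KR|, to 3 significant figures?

70.6

K is at the origin; K and P share the same y with |KP| = 64.6 and P on the +x side, so P = (64.6, 0.00). KA is vertical with |KA| = 36.5 and A on the +y side, so A = (0.00, 36.5). The virtual corner opposite K is at (64.6, 36.5). The tangent condition forces NL to be normal to PL and the tangent condition forces NR to be normal to RA, with radius 4.2, so the center N sits 4.2 in from both sides at N = (60.4, 32.3). That places the tangent points at L = (64.6, 32.3) on PL and R = (60.4, 36.5) on RA. Then |KR| = |R − K| = 70.6.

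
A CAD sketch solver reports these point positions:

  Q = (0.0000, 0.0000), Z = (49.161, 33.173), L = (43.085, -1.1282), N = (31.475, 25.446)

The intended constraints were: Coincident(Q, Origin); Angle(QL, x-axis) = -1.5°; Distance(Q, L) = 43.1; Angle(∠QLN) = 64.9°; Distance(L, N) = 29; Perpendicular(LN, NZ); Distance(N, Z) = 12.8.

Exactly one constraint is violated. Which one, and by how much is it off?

Distance(N, Z) = 12.8 — off by 6.50.

Q = (0.00, 0.00) ✓; QL at -1.500° ✓; |QL| = 43.10 ✓; ∠QLN = 64.90° ✓; |LN| = 29.00 ✓; ∠(LN, NZ) = 90.00° ✓; |NZ| = 19.30 ✗.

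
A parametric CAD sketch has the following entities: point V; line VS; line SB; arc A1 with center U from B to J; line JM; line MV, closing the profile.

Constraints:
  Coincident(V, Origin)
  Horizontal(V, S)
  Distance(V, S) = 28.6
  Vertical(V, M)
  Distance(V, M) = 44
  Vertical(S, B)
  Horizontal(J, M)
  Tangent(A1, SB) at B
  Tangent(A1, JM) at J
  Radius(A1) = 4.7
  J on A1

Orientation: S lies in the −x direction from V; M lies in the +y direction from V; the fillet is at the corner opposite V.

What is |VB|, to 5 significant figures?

48.605

The virtual corner opposite V is at (-28.600, 44.000). Since A1 is tangent to SB there, UB ⟂ SB and tangency of A1 to JM means the radius UJ is perpendicular to JM, with radius 4.7, so the center U sits 4.7 in from both sides at U = (-23.900, 39.300). That places the tangent points at B = (-28.600, 39.300) on SB and J = (-23.900, 44.000) on JM. Then |VB| = |B − V| = 48.605.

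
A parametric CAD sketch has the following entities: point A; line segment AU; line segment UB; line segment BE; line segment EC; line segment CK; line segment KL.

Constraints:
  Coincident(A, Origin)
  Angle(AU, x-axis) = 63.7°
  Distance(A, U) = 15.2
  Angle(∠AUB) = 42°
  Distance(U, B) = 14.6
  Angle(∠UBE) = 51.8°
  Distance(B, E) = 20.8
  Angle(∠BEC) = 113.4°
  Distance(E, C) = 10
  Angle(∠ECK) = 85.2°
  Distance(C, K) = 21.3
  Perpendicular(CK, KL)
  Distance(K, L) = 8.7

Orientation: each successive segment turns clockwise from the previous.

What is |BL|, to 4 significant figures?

7.935

∠ECK = 85.2° gives CK at -3.900° from the x-axis; with |CK| = 21.3, K = (12.56, 16.08). The perpendicularity gives KL at right angles to CK, so KL runs at -93.90°; with |KL| = 8.7, L = (11.97, 7.401). Then |BL| = |L − B| = 7.935.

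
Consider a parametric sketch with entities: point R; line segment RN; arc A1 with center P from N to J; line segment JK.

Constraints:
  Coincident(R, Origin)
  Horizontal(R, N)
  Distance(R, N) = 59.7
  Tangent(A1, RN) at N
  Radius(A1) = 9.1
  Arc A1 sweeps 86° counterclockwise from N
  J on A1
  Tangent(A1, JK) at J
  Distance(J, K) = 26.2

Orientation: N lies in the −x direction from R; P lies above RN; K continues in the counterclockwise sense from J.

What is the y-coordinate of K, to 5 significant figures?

34.601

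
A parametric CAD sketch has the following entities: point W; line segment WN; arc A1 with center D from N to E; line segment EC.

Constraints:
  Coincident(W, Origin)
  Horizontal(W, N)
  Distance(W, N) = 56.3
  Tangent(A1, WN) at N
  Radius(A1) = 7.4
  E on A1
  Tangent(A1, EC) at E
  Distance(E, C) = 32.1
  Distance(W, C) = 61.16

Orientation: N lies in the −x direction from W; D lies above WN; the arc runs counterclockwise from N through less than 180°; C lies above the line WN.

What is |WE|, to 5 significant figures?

49.407

W is at the origin; W and N share the same y with |WN| = 56.3 and N on the −x side, so N = (-56.300, 0.0000). A1 meets WN tangentially, so DN is at right angles to WN, so D = N + (0, 7.4) = (-56.300, 7.4000). Since DE ⟂ EC (tangency), |DC| = √(7.4² + 32.1²) = 32.942 regardless of where E sits on A1. So C lies on both circle(W, 61.16) and circle(D, 32.942); the above-WN intersection is C = (-47.089, 39.028). E is the foot of the tangent from C: E = (-48.912, 6.9797).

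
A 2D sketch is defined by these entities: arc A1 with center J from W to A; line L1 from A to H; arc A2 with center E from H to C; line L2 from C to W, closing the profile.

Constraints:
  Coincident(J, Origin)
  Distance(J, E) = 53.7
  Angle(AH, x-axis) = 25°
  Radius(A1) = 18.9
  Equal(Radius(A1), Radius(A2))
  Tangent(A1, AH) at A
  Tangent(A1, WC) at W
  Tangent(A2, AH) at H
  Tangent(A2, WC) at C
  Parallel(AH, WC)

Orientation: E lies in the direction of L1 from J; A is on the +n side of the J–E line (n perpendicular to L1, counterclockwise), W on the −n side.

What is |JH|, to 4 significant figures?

56.93

The slot axis is L1's direction at 25.0°, so u = (cos 25.0°, sin 25.0°) = (0.9063, 0.4226) and n = (−sin 25.0°, cos 25.0°) = (-0.4226, 0.9063). J is at the origin and E lies 53.7 along u from J, so E = 53.7·u = (48.67, 22.69). Tangency of A1 to both parallel lines with radius 18.9 puts A and W at J ± 18.9·n: A = (-7.987, 17.13), W = (7.987, -17.13). Equal radii place H and C the same way about E: H = E + 18.9·n = (40.68, 39.82), C = E − 18.9·n = (56.66, 5.565). Then |JH| = |H − J| = 56.93.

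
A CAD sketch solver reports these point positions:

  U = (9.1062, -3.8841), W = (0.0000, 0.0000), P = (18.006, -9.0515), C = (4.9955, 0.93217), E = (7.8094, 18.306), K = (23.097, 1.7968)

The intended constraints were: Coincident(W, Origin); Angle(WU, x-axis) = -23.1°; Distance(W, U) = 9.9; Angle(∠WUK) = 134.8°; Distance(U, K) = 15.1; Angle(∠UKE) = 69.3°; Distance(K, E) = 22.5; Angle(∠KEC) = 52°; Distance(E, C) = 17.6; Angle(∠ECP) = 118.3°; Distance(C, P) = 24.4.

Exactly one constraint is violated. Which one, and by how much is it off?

Distance(C, P) = 24.4 — off by 8.00.

W = (0.00, 0.00) ✓; WU at -23.10° ✓; |WU| = 9.900 ✓; ∠WUK = 134.8° ✓; |UK| = 15.10 ✓; ∠UKE = 69.30° ✓; |KE| = 22.50 ✓; ∠KEC = 52.00° ✓; |EC| = 17.60 ✓; ∠ECP = 118.3° ✓; |CP| = 16.40 ✗.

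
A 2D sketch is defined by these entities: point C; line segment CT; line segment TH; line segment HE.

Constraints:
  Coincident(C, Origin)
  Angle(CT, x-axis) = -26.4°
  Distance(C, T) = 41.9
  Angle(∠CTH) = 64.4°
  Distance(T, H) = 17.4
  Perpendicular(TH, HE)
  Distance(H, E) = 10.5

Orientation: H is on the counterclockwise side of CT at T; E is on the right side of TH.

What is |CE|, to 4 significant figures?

48.29

C is at the origin; CT runs at -26.4° with length 41.9, so T = 41.9·(cos -26.4°, sin -26.4°) = (37.53, -18.63). ∠CTH = 64.4°, so TH runs at -26.4° + (180° − 64.4°) = 89.20° from the x-axis; with |TH| = 17.4, H = T + 17.4·(cos 89.20°, sin 89.20°) = (37.77, -1.232). The perpendicularity gives HE at right angles to TH; with |HE| = 10.5 on the right of TH, E = H + 10.5·(0.9999, -0.01396) = (48.27, -1.379). Then |CE| = |E − C| = 48.29.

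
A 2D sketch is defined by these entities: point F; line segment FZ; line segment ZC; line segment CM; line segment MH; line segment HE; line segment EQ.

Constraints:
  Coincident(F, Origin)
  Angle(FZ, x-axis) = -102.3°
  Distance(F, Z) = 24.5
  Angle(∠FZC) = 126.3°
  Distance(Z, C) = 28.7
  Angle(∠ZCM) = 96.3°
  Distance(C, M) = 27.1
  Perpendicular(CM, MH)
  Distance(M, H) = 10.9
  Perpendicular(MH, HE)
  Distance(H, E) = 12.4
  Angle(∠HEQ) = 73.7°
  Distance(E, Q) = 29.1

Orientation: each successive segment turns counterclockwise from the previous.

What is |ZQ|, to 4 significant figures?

52.46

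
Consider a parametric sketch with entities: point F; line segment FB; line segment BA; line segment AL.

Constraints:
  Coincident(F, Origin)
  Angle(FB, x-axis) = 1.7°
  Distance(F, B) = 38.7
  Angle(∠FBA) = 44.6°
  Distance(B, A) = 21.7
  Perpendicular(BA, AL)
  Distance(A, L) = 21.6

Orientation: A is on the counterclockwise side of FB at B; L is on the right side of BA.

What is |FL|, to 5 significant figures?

49.124

∠FBA = 44.6°, so BA runs at 1.7° + (180° − 44.6°) = 137.10° from the x-axis; with |BA| = 21.7, A = B + 21.7·(cos 137.10°, sin 137.10°) = (22.787, 15.920). The perpendicularity gives AL at right angles to BA; with |AL| = 21.6 on the right of BA, L = A + 21.6·(0.68072, 0.73254) = (37.490, 31.743). Then |FL| = |L − F| = 49.124.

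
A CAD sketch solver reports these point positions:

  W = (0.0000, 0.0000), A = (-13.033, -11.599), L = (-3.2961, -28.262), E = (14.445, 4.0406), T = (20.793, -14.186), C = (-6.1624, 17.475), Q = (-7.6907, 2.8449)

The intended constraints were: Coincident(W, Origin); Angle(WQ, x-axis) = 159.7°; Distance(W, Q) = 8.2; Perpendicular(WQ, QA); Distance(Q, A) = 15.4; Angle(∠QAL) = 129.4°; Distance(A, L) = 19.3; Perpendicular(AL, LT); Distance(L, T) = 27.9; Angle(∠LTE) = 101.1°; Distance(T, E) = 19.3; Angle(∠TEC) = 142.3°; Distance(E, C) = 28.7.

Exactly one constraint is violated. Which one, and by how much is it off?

Distance(E, C) = 28.7 — off by 4.10.

W = (0.00, 0.00) ✓; WQ at 159.7° ✓; |WQ| = 8.200 ✓; ∠(WQ, QA) = 90.00° ✓; |QA| = 15.40 ✓; ∠QAL = 129.4° ✓; |AL| = 19.30 ✓; ∠(AL, LT) = 90.00° ✓; |LT| = 27.90 ✓; ∠LTE = 101.1° ✓; |TE| = 19.30 ✓; ∠TEC = 142.3° ✓; |EC| = 24.60 ✗.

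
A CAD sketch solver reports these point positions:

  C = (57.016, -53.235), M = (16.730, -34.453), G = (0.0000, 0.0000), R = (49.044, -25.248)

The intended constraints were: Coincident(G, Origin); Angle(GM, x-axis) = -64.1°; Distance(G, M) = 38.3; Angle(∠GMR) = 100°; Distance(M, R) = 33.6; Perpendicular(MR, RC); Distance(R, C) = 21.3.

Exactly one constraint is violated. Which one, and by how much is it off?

Distance(R, C) = 21.3 — off by 7.80.

G = (0.00, 0.00) ✓; GM at -64.10° ✓; |GM| = 38.30 ✓; ∠GMR = 100.0° ✓; |MR| = 33.60 ✓; ∠(MR, RC) = 90.00° ✓; |RC| = 29.10 ✗.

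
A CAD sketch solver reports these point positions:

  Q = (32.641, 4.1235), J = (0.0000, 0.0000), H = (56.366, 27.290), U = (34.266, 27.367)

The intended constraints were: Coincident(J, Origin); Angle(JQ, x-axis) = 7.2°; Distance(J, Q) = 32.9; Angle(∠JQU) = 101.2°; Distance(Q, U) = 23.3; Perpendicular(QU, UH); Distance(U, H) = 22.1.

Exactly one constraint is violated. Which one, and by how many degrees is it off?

Perpendicular(QU, UH) — off by 3.80°.

J = (0.00, 0.00) ✓; JQ at 7.200° ✓; |JQ| = 32.90 ✓; ∠JQU = 101.2° ✓; |QU| = 23.30 ✓; ∠(QU, UH) = 86.20° ✗; |UH| = 22.10 ✓.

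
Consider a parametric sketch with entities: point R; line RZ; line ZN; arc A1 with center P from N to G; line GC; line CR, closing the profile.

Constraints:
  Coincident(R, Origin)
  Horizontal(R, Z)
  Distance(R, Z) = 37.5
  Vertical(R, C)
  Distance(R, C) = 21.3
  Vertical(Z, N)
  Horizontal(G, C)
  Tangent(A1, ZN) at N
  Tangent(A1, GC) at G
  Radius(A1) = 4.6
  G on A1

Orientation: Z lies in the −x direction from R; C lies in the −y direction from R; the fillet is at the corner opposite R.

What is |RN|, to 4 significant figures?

41.05

R is at the origin; RZ is horizontal with |RZ| = 37.5 and Z on the −x side, so Z = (-37.50, 0.000). R and C share the same x with |RC| = 21.3 and C on the −y side, so C = (0.000, -21.30). The virtual corner opposite R is at (-37.50, -21.30). Since A1 is tangent to ZN there, PN ⟂ ZN and tangency of A1 to GC means the radius PG is perpendicular to GC, with radius 4.6, so the center P sits 4.6 in from both sides at P = (-32.90, -16.70). That places the tangent points at N = (-37.50, -16.70) on ZN and G = (-32.90, -21.30) on GC. Then |RN| = |N − R| = 41.05.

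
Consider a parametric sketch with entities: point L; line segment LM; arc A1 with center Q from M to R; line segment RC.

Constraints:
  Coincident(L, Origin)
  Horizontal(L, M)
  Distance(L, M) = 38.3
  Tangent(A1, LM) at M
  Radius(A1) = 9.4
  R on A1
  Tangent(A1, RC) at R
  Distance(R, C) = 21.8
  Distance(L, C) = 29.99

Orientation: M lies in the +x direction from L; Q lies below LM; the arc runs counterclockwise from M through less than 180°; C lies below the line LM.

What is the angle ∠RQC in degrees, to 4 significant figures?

66.67°

Checks: L = (0.00, 0.00) ✓; |QM| = 9.400 ✓; |QR| = 9.400 ✓; ∠(QR, RC) = 90.00° ✓; |RC| = 21.80 ✓; |LC| = 29.99 ✓.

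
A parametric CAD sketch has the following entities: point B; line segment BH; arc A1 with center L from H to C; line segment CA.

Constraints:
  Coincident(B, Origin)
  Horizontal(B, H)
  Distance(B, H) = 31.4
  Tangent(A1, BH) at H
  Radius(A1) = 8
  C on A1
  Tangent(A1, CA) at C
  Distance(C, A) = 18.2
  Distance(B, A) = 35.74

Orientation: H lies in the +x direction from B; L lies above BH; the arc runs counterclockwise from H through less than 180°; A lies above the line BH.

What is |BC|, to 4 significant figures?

39.46

Checks: B = (0.00, 0.00) ✓; ∠(LH, HB) = 90.00° ✓; |LH| = 8.000 ✓; |LC| = 8.000 ✓; ∠(LC, CA) = 90.00° ✓; |CA| = 18.20 ✓; |BA| = 35.74 ✓.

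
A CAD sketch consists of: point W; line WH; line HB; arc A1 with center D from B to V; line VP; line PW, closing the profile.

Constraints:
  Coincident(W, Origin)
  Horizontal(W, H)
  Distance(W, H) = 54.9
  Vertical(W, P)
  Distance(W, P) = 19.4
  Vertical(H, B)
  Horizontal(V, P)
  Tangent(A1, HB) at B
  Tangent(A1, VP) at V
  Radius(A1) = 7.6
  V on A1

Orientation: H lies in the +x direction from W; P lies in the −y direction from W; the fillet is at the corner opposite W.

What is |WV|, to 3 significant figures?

51.1

W is at the origin; WH is horizontal with |WH| = 54.9 and H on the +x side, so H = (54.9, 0.00). WP is vertical with |WP| = 19.4 and P on the −y side, so P = (0.00, -19.4). The virtual corner opposite W is at (54.9, -19.4). The tangent condition forces DB to be normal to HB and tangency of A1 to VP means the radius DV is perpendicular to VP, with radius 7.6, so the center D sits 7.6 in from both sides at D = (47.3, -11.8). That places the tangent points at B = (54.9, -11.8) on HB and V = (47.3, -19.4) on VP. Then |WV| = |V − W| = 51.1.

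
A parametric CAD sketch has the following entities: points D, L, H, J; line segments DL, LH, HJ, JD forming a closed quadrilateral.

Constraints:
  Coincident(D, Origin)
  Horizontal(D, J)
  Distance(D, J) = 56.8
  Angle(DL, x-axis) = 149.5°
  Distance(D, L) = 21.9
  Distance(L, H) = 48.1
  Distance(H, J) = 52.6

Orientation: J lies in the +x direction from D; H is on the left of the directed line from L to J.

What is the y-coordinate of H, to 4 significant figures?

38.34

Checks: D.y = 0.00, J.y = 0.00 ✓; |LH| = 48.10 ✓; |HJ| = 52.60 ✓.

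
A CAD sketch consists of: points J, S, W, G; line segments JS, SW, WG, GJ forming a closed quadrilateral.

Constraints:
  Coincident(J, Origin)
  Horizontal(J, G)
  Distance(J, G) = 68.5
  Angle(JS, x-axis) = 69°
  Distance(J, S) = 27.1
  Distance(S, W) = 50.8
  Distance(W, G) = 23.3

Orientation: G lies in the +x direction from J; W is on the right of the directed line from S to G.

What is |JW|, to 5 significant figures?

47.941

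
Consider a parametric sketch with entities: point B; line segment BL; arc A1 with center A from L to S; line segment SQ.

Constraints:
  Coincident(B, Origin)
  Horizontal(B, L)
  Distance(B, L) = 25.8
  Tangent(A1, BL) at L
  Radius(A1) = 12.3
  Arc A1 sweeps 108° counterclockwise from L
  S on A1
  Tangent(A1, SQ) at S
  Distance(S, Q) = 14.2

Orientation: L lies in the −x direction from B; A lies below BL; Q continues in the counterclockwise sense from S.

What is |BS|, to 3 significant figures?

40.8

B is at the origin; B and L share the same y with |BL| = 25.8 and L on the −x side, so L = (-25.8, 0.00). Since A1 is tangent to BL there, AL ⟂ BL, so A = L + (0, -12.3) = (-25.8, -12.3). On A1, L sits at bearing 90° from A; a 108° counterclockwise sweep puts S at bearing 198°, so S = A + 12.3·(cos 198°, sin 198°) = (-37.5, -16.1). Then |BS| = |S − B| = 40.8.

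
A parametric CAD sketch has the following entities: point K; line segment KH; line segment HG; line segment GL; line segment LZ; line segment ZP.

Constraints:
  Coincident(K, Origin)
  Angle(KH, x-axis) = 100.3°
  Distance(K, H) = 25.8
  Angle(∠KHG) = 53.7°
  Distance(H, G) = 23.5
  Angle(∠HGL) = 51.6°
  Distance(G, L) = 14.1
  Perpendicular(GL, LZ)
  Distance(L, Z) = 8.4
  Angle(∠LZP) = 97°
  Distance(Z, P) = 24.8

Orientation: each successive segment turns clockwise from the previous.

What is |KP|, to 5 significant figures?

36.592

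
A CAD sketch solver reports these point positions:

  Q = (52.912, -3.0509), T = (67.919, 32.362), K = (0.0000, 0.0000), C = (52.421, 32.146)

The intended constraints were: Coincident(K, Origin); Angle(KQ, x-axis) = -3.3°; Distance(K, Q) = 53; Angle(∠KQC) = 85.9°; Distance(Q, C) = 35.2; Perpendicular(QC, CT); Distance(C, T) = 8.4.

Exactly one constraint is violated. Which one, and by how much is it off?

Distance(C, T) = 8.4 — off by 7.10.

K = (0.00, 0.00) ✓; KQ at -3.300° ✓; |KQ| = 53.00 ✓; ∠KQC = 85.90° ✓; |QC| = 35.20 ✓; ∠(QC, CT) = 90.00° ✓; |CT| = 15.50 ✗.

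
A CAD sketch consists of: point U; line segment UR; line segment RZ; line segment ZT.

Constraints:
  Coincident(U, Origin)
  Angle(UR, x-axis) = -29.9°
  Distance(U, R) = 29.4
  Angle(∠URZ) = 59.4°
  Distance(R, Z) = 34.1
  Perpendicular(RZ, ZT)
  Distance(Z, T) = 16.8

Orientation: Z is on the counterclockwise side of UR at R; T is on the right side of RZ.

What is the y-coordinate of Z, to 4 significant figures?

19.44

U is at the origin; UR runs at -29.9° with length 29.4, so R = 29.4·(cos -29.9°, sin -29.9°) = (25.49, -14.66). ∠URZ = 59.4°, so RZ runs at -29.9° + (180° − 59.4°) = 90.70° from the x-axis; with |RZ| = 34.1, Z = R + 34.1·(cos 90.70°, sin 90.70°) = (25.07, 19.44). So Z.y = 19.44.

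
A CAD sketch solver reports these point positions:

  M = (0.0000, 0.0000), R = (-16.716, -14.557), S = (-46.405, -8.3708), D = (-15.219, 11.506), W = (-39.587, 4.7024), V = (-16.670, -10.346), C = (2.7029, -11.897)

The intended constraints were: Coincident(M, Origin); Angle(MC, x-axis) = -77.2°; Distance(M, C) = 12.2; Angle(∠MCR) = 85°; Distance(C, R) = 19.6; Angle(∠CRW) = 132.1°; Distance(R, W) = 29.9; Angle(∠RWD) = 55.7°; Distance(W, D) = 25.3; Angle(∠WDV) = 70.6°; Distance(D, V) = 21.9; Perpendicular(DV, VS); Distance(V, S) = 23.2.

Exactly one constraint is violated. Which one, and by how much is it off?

Distance(V, S) = 23.2 — off by 6.60.

M = (0.00, 0.00) ✓; MC at -77.20° ✓; |MC| = 12.20 ✓; ∠MCR = 85.00° ✓; |CR| = 19.60 ✓; ∠CRW = 132.1° ✓; |RW| = 29.90 ✓; ∠RWD = 55.70° ✓; |WD| = 25.30 ✓; ∠WDV = 70.60° ✓; |DV| = 21.90 ✓; ∠(DV, VS) = 90.00° ✓; |VS| = 29.80 ✗.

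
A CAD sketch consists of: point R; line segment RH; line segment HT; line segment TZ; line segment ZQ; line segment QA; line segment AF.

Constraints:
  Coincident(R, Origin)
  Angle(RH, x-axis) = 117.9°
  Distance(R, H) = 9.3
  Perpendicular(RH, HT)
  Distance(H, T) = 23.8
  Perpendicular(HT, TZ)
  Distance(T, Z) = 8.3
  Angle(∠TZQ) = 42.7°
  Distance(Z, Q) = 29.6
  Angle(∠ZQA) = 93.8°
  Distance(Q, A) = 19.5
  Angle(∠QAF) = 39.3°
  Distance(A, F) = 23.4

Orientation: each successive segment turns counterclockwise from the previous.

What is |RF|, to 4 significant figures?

20.55

R is at the origin; RH runs at 117.9° with length 9.3, so H = (-4.352, 8.219). The perpendicularity gives HT at right angles to RH, so HT runs at -152.1°; with |HT| = 23.8, T = (-25.39, -2.918). HT ⟂ TZ, so TZ runs at -62.10°; with |TZ| = 8.3, Z = (-21.50, -10.25). ∠TZQ = 42.7° gives ZQ at 75.20° from the x-axis; with |ZQ| = 29.6, Q = (-13.94, 18.37). ∠ZQA = 93.8° gives QA at 161.4° from the x-axis; with |QA| = 19.5, A = (-32.42, 24.58). ∠QAF = 39.3° gives AF at -57.90° from the x-axis; with |AF| = 23.4, F = (-19.99, 4.762). Then |RF| = |F − R| = 20.55.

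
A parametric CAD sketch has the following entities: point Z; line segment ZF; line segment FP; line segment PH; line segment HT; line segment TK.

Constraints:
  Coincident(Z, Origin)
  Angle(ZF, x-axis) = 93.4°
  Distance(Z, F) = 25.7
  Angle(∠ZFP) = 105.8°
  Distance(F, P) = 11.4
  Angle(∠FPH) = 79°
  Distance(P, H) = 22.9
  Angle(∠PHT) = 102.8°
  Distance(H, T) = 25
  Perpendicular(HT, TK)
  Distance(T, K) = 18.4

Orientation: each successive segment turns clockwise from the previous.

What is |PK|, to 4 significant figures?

30.33

Z is at the origin; ZF runs at 93.4° with length 25.7, so F = (-1.524, 25.65). ∠ZFP = 105.8° gives FP at 19.20° from the x-axis; with |FP| = 11.4, P = (9.242, 29.40). ∠FPH = 79.0° gives PH at -81.80° from the x-axis; with |PH| = 22.9, H = (12.51, 6.738). ∠PHT = 102.8° gives HT at -159.0° from the x-axis; with |HT| = 25.0, T = (-10.83, -2.221). HT ⟂ TK, so TK runs at 111.0°; with |TK| = 18.4, K = (-17.43, 14.96). Then |PK| = |K − P| = 30.33.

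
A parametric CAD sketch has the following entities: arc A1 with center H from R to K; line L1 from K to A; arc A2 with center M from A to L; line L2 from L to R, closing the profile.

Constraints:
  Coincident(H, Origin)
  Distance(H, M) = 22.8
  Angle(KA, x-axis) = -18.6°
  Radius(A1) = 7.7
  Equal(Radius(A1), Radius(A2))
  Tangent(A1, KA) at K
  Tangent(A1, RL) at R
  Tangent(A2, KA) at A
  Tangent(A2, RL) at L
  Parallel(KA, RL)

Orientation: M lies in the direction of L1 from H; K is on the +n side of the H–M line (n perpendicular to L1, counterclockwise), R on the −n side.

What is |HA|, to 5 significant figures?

24.065

The slot axis is L1's direction at -18.6°, so u = (cos -18.6°, sin -18.6°) = (0.94777, -0.31896) and n = (−sin -18.6°, cos -18.6°) = (0.31896, 0.94777). H is at the origin and M lies 22.8 along u from H, so M = 22.8·u = (21.609, -7.2723). Tangency of A1 to both parallel lines with radius 7.7 puts K and R at H ± 7.7·n: K = (2.4560, 7.2978), R = (-2.4560, -7.2978). Equal radii place A and L the same way about M: A = M + 7.7·n = (24.065, 0.025545), L = M − 7.7·n = (19.153, -14.570). Then |HA| = |A − H| = 24.065.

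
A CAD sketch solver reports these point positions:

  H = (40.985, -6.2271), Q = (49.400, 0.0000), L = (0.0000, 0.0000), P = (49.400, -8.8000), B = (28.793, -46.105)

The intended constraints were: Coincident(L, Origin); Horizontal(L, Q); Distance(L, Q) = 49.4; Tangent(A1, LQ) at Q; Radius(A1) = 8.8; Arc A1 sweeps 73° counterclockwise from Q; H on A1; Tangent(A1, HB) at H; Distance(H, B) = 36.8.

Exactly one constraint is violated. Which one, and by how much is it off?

Distance(H, B) = 36.8 — off by 4.90.

L = (0.00, 0.00) ✓; L.y = 0.00, Q.y = 0.00 ✓; |LQ| = 49.40 ✓; ∠(PQ, QL) = 90.00° ✓; |PQ| = 8.800 ✓; bearing(P→H) − bearing(P→Q) = 73.00° ✓; |PH| = 8.800 ✓; ∠(PH, HB) = 90.00° ✓; |HB| = 41.70 ✗.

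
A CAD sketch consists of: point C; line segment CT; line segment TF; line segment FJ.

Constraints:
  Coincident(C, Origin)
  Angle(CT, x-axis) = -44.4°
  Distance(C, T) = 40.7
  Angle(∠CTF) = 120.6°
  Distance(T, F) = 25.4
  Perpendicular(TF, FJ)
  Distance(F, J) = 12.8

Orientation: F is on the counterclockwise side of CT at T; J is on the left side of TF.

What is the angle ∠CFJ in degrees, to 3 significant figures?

52.8°

∠CTF = 120.6°, so TF runs at -44.4° + (180° − 120.6°) = 15.0° from the x-axis; with |TF| = 25.4, F = T + 25.4·(cos 15.0°, sin 15.0°) = (53.6, -21.9). TF ⟂ FJ; with |FJ| = 12.8 on the left of TF, J = F + 12.8·(-0.259, 0.966) = (50.3, -9.54). Then cos ∠CFJ = FC·FJ / (|FC||FJ|), giving 52.8°.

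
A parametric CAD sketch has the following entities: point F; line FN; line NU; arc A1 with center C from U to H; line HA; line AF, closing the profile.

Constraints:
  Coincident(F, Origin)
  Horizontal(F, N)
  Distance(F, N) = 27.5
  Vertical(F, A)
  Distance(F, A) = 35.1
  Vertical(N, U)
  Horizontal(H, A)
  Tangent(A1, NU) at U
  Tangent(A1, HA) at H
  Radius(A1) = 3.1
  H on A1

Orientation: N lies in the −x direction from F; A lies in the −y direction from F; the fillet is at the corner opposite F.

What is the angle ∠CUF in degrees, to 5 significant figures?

49.325°

The virtual corner opposite F is at (-27.500, -35.100). Tangency of A1 to NU means the radius CU is perpendicular to NU and tangency of A1 to HA means the radius CH is perpendicular to HA, with radius 3.1, so the center C sits 3.1 in from both sides at C = (-24.400, -32.000). That places the tangent points at U = (-27.500, -32.000) on NU and H = (-24.400, -35.100) on HA. Then cos ∠CUF = UC·UF / (|UC||UF|), giving 49.325°.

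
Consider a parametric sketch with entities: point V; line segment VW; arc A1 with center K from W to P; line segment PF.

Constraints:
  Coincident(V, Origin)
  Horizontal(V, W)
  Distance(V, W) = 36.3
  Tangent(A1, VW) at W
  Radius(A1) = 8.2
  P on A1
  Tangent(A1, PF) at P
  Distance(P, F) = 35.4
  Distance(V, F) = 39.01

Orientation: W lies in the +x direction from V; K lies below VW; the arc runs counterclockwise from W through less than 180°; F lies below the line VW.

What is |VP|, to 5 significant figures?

29.279

V is at the origin; VW is horizontal with |VW| = 36.3 and W on the +x side, so W = (36.300, 0.0000). The tangent condition forces KW to be normal to VW, so K = W + (0, -8.2) = (36.300, -8.2000). Since KP ⟂ PF (tangency), |KF| = √(8.2² + 35.4²) = 36.337 regardless of where P sits on A1. So F lies on both circle(V, 39.01) and circle(K, 36.337); the below-VW intersection is F = (13.590, -36.566). P is the foot of the tangent from F: P = (28.907, -4.6519).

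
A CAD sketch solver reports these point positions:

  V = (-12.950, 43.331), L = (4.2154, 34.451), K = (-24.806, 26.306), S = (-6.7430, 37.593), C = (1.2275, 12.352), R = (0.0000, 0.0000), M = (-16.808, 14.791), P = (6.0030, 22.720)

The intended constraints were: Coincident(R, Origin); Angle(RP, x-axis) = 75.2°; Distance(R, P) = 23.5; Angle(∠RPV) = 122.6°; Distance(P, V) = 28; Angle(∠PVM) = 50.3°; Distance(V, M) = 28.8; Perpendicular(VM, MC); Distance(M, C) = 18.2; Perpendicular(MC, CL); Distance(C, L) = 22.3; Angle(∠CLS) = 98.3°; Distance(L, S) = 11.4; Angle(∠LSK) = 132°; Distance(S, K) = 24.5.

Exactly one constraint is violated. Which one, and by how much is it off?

Distance(S, K) = 24.5 — off by 3.20.

R = (0.00, 0.00) ✓; RP at 75.20° ✓; |RP| = 23.50 ✓; ∠RPV = 122.6° ✓; |PV| = 28.00 ✓; ∠PVM = 50.30° ✓; |VM| = 28.80 ✓; ∠(VM, MC) = 90.00° ✓; |MC| = 18.20 ✓; ∠(MC, CL) = 90.00° ✓; |CL| = 22.30 ✓; ∠CLS = 98.30° ✓; |LS| = 11.40 ✓; ∠LSK = 132.0° ✓; |SK| = 21.30 ✗.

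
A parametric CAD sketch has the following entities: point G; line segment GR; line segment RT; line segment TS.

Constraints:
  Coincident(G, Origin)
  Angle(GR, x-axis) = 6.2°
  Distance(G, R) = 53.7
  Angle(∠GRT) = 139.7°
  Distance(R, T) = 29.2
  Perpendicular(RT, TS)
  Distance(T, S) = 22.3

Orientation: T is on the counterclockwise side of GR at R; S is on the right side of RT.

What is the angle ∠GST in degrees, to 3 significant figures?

50.9°

∠GRT = 139.7°, so RT runs at 6.2° + (180° − 139.7°) = 46.5° from the x-axis; with |RT| = 29.2, T = R + 29.2·(cos 46.5°, sin 46.5°) = (73.5, 27.0). RT ⟂ TS; with |TS| = 22.3 on the right of RT, S = T + 22.3·(0.725, -0.688) = (89.7, 11.6). Then cos ∠GST = SG·ST / (|SG||ST|), giving 50.9°.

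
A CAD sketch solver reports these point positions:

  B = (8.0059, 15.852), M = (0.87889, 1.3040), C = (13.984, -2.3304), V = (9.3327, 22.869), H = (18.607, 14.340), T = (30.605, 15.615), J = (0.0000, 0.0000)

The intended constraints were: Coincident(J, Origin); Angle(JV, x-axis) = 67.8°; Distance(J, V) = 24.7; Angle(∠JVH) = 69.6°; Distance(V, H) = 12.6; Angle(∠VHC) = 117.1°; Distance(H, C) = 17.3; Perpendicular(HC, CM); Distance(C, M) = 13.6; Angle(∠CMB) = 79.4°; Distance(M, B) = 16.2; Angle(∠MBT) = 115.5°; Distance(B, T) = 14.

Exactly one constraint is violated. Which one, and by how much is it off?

Distance(B, T) = 14 — off by 8.60.

J = (0.00, 0.00) ✓; JV at 67.80° ✓; |JV| = 24.70 ✓; ∠JVH = 69.60° ✓; |VH| = 12.60 ✓; ∠VHC = 117.1° ✓; |HC| = 17.30 ✓; ∠(HC, CM) = 90.00° ✓; |CM| = 13.60 ✓; ∠CMB = 79.40° ✓; |MB| = 16.20 ✓; ∠MBT = 115.5° ✓; |BT| = 22.60 ✗.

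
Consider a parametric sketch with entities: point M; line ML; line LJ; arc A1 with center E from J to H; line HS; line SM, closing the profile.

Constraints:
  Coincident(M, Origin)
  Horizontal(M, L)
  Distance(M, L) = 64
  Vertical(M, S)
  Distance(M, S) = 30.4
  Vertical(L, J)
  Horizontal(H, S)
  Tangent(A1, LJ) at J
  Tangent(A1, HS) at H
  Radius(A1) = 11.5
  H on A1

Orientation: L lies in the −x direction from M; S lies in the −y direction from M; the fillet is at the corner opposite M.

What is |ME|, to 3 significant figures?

55.8

M and S share the same x with |MS| = 30.4 and S on the −y side, so S = (0.00, -30.4). The virtual corner opposite M is at (-64.0, -30.4). Since A1 is tangent to LJ there, EJ ⟂ LJ and tangency of A1 to HS means the radius EH is perpendicular to HS, with radius 11.5, so the center E sits 11.5 in from both sides at E = (-52.5, -18.9). Then |ME| = |E − M| = 55.8.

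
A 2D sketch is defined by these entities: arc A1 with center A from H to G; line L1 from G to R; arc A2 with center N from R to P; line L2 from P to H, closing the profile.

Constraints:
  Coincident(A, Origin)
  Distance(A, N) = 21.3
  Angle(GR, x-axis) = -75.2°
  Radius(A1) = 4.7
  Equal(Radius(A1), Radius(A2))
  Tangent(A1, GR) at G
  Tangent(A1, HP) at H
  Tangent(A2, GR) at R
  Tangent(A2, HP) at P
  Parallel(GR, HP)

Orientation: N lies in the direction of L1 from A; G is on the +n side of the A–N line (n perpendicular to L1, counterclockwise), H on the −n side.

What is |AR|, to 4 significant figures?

21.81

Tangency of A1 to both parallel lines with radius 4.7 puts G and H at A ± 4.7·n: G = (4.544, 1.201), H = (-4.544, -1.201). Equal radii place R and P the same way about N: R = N + 4.7·n = (9.985, -19.39), P = N − 4.7·n = (0.8969, -21.79). Then |AR| = |R − A| = 21.81.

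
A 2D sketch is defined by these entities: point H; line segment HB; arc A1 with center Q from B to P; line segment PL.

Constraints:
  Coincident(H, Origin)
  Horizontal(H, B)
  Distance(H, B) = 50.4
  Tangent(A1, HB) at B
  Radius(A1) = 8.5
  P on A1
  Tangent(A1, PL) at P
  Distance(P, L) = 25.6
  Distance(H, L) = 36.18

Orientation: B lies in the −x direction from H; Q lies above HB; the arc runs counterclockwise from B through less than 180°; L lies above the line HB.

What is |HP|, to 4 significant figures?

43.88

Checks: |QP| = 8.500 ✓; ∠(QP, PL) = 90.00° ✓; |PL| = 25.60 ✓; |HL| = 36.18 ✓.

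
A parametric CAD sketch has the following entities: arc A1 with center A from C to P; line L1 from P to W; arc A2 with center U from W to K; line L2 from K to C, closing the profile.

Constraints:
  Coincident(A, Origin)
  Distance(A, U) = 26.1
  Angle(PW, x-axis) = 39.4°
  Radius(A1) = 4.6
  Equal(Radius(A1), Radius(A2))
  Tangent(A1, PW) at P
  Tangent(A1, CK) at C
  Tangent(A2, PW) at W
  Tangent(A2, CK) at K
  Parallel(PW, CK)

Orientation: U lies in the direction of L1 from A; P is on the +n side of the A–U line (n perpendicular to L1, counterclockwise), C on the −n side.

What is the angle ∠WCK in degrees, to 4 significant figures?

19.42°

The slot axis is L1's direction at 39.4°, so u = (cos 39.4°, sin 39.4°) = (0.7727, 0.6347) and n = (−sin 39.4°, cos 39.4°) = (-0.6347, 0.7727). A is at the origin and U lies 26.1 along u from A, so U = 26.1·u = (20.17, 16.57). Tangency of A1 to both parallel lines with radius 4.6 puts P and C at A ± 4.6·n: P = (-2.920, 3.555), C = (2.920, -3.555). Equal radii place W and K the same way about U: W = U + 4.6·n = (17.25, 20.12), K = U − 4.6·n = (23.09, 13.01). Then cos ∠WCK = CW·CK / (|CW||CK|), giving 19.42°.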